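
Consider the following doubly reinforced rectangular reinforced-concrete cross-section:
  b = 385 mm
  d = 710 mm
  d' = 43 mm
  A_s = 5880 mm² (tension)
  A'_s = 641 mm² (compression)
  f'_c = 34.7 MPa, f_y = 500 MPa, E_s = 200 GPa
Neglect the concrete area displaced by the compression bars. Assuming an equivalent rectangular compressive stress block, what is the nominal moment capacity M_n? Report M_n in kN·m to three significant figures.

M_n ≈ 1770 kN·m

Assume both tension and compression steel yield.
Net tension couple steel: A_s − A'_s = 5239 mm².
a = (A_s − A'_s) f_y / (0.85 f'_c b) = 2619500/(0.85 × 34.7 × 385) = 230.68 mm.
c = a/β₁ = 230.68/0.802 = 287.63 mm; ε'_s = 0.003(c − d')/c = 0.0026 ≥ f_y/E_s = 0.0025, so compression steel does yield.
M_n = (A_s − A'_s) f_y (d − a/2) + A'_s f_y (d − d') = [2619500 × (710 − 115.34) + 320500 × (710 − 43)] × 10⁻⁶ = 1557.71 + 213.77 = 1771.48 kN·m.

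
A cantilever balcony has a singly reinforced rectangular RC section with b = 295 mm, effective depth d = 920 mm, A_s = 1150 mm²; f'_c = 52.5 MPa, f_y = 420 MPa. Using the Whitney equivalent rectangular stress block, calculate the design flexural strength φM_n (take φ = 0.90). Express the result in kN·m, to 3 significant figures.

φM_n ≈ 392 kN·m

T = A_s f_y = 1150 × 420 = 483000 N = 483 kN.
From C = T: a = T/(0.85 f'_c b) = 483000/(0.85 × 52.5 × 295) = 36.69 mm.
M_n = T(d − a/2) = 483 kN × (920 − 18.345) mm = 435.50 kN·m.
φM_n = 0.90 × 435.50 = 391.95 kN·m.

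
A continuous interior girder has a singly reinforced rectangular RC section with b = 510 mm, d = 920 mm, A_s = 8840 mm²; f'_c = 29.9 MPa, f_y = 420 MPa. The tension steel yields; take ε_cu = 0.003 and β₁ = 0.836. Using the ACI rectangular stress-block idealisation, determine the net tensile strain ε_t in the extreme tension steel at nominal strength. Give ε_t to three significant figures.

ε_t ≈ 0.00506

a = A_s f_y/(0.85 f'_c b) = 286.45 mm.
β₁ = 0.836, so c = a/β₁ = 286.45/0.836 = 342.64 mm.
From the linear strain diagram with ε_cu = 0.003: ε_t = 0.003 (d − c)/c = 0.003 × (920 − 342.64)/342.64 = 0.00506.
Since ε_t ≥ 0.005, the section is tension-controlled.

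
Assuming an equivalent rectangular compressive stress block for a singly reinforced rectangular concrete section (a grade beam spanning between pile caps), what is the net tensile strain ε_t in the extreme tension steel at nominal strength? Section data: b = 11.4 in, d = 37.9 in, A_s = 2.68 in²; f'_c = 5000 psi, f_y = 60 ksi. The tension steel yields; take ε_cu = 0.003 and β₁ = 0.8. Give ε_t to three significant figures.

ε_t ≈ 0.0244

a = A_s f_y/(0.85 f'_c b) = 3.319 in.
β₁ = 0.8, so c = a/β₁ = 3.319/0.8 = 4.149 in.
From the linear strain diagram with ε_cu = 0.003: ε_t = 0.003 (d − c)/c = 0.003 × (37.9 − 4.149)/4.149 = 0.0244.
Since ε_t ≥ 0.005, the section is tension-controlled.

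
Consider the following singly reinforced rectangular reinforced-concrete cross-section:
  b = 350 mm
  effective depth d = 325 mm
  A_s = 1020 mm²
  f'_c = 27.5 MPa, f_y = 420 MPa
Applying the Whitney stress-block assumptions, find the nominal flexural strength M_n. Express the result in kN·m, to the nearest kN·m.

M_n ≈ 128 kN·m

T = A_s f_y = 1020 × 420 = 428400 N = 428.4 kN.
From C = T: a = T/(0.85 f'_c b) = 428400/(0.85 × 27.5 × 350) = 52.36 mm.
M_n = T(d − a/2) = 428.4 kN × (325 − 26.18) mm = 128.01 kN·m.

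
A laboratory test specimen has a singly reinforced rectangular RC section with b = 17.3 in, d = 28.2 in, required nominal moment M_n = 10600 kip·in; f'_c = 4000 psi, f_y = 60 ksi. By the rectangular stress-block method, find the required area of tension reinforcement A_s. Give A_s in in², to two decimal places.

From M_n = 0.85 f'_c a b (d − a/2):
a = d − √(d² − 2M_n/(0.85 f'_c b)) = 28.2 − √(28.2² − 2 × 10600/(0.85 × 4 × 17.3)) = 7.348 in.
A_s = 0.85 f'_c a b / f_y = 0.85 × 4 × 7.348 × 17.3 / 60 = 7.203 in².

A_s ≈ 7.20 in²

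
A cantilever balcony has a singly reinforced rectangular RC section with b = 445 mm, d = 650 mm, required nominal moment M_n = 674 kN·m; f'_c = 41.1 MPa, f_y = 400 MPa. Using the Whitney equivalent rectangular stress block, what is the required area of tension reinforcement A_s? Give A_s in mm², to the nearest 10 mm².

With M_n = 0.85 f'_c a b (d − a/2), solve the quadratic for a:
a = d − √(d² − 2M_n/(0.85 f'_c b)) = 650 − √(650² − 2 × 674×10⁶/(0.85 × 41.1 × 445)) = 70.53 mm.
A_s = 0.85 f'_c a b / f_y = 0.85 × 41.1 × 70.53 × 445 / 400 = 2741.2 mm².

A_s ≈ 2740 mm²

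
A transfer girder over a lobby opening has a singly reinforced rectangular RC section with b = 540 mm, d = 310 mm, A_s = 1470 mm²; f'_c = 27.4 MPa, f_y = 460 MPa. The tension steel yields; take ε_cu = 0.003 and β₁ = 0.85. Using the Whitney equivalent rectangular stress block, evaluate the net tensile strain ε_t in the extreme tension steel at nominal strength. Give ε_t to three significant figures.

a = A_s f_y/(0.85 f'_c b) = 53.77 mm.
β₁ = 0.85, so c = a/β₁ = 53.77/0.85 = 63.26 mm.
From the linear strain diagram with ε_cu = 0.003: ε_t = 0.003 (d − c)/c = 0.003 × (310 − 63.26)/63.26 = 0.0117.
Since ε_t ≥ 0.005, the section is tension-controlled.

ε_t ≈ 0.0117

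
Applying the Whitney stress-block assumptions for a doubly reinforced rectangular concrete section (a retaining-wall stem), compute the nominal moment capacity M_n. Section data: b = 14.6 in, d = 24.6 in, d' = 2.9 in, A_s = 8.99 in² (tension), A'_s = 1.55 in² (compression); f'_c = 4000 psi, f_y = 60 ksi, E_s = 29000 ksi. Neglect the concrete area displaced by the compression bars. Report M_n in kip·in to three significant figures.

M_n ≈ 11000 kip·in

Assume both steels yield.
a = (A_s − A'_s) f_y/(0.85 f'_c b) = (8.99 − 1.55) × 60/(0.85 × 4 × 14.6) = 8.993 in.
c = a/β₁ = 8.993/0.85 = 10.580 in; ε'_s = 0.003(c − d')/c = 0.0022 ≥ ε_y = 0.0021, so the compression steel yields.
M_n = (A_s − A'_s) f_y (d − a/2) + A'_s f_y (d − d') = 446.4 × (24.6 − 4.4965) + 93 × (24.6 − 2.9) = 8974.2 + 2018.1 = 10992.3 kip·in.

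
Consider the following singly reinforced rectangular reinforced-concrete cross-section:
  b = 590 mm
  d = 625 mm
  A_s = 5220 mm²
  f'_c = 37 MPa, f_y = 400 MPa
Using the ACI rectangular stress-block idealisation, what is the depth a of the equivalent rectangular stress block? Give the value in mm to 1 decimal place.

T = A_s f_y = 5220 × 400 = 2088000 N = 2088 kN.
Setting C = 0.85 f'_c a b equal to T: a = 2088000/(0.85 × 37 × 590) = 112.5 mm.

a ≈ 112.5 mm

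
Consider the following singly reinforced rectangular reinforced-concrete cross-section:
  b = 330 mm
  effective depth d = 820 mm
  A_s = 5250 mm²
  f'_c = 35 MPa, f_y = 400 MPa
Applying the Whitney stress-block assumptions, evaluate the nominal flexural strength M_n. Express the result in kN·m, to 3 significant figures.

M_n ≈ 1500 kN·m

T = A_s f_y = 5250 × 400 = 2100000 N = 2100 kN.
From C = T: a = T/(0.85 f'_c b) = 2100000/(0.85 × 35 × 330) = 213.90 mm.
M_n = T(d − a/2) = 2100 kN × (820 − 106.95) mm = 1497.41 kN·m.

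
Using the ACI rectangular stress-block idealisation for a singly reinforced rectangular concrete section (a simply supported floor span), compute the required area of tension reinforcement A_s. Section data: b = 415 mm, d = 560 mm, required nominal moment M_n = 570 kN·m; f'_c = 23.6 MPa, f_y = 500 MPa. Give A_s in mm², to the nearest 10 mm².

A_s ≈ 2330 mm²

With M_n = 0.85 f'_c a b (d − a/2), solve the quadratic for a:
a = d − √(d² − 2M_n/(0.85 f'_c b)) = 560 − √(560² − 2 × 570×10⁶/(0.85 × 23.6 × 415)) = 139.69 mm.
A_s = 0.85 f'_c a b / f_y = 0.85 × 23.6 × 139.69 × 415 / 500 = 2325.8 mm².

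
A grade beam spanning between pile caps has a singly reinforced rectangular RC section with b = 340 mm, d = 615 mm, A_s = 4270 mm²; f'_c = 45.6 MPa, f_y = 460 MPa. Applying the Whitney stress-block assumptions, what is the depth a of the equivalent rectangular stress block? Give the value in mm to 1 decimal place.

a ≈ 149.0 mm

T = A_s f_y = 4270 × 460 = 1964200 N = 1964.2 kN.
Setting C = 0.85 f'_c a b equal to T: a = 1964200/(0.85 × 45.6 × 340) = 149.0 mm.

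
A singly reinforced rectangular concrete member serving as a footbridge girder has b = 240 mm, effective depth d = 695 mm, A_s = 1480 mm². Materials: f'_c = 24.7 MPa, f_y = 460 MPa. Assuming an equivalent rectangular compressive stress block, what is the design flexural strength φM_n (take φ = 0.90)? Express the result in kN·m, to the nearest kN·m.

T = A_s f_y = 1480 × 460 = 680800 N = 680.8 kN.
From C = T: a = T/(0.85 f'_c b) = 680800/(0.85 × 24.7 × 240) = 135.11 mm.
M_n = T(d − a/2) = 680.8 kN × (695 − 67.555) mm = 427.16 kN·m.
φM_n = 0.90 × 427.16 = 384.44 kN·m.

φM_n ≈ 384 kN·m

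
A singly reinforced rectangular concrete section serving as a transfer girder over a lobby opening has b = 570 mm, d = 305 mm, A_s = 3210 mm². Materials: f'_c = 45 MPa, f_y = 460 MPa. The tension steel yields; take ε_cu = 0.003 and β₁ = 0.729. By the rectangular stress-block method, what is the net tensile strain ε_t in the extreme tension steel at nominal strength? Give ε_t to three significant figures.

ε_t ≈ 0.00685

a = A_s f_y/(0.85 f'_c b) = 67.73 mm.
β₁ = 0.729, so c = a/β₁ = 67.73/0.729 = 92.91 mm.
From the linear strain diagram with ε_cu = 0.003: ε_t = 0.003 (d − c)/c = 0.003 × (305 − 92.91)/92.91 = 0.00685.
Since ε_t ≥ 0.005, the section is tension-controlled.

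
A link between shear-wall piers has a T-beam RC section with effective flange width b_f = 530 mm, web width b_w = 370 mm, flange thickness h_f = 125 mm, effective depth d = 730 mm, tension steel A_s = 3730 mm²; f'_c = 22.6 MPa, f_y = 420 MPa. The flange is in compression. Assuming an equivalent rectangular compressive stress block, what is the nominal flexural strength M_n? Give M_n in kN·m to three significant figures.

M_n ≈ 1020 kN·m

Tension: T = A_s f_y = 3730 × 420 = 1566600 N.
Try a within the flange: a = T/(0.85 f'_c b_f) = 1566600/(0.85 × 22.6 × 530) = 153.87 mm.
a = 153.87 > h_f = 125 mm: the block extends into the web. Split into flange-overhang and web parts.
C_f = 0.85 f'_c (b_f − b_w) h_f = 0.85 × 22.6 × (530 − 370) × 125 = 384200 N.
Remaining web compression depth: a_w = (T − C_f)/(0.85 f'_c b_w) = (1566600 − 384200)/(0.85 × 22.6 × 370) = 166.35 mm.
M_n = C_f(d − h_f/2) + (T − C_f)(d − a_w/2) = 384200 × (730 − 62.5) + 1182400 × (730 − 83.175) = 256.45 + 764.81 = 1021.26 × 10⁶ N·mm.
M_n = 1021.26 kN·m.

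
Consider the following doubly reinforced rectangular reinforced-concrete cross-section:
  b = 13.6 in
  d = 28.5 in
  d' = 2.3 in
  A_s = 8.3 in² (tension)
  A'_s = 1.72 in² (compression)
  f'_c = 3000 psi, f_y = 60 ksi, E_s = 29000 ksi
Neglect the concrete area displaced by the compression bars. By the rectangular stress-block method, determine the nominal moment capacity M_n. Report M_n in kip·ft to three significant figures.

Assume both steels yield.
a = (A_s − A'_s) f_y/(0.85 f'_c b) = (8.3 − 1.72) × 60/(0.85 × 3 × 13.6) = 11.384 in.
c = a/β₁ = 11.384/0.85 = 13.393 in; ε'_s = 0.003(c − d')/c = 0.0025 ≥ ε_y = 0.0021, so the compression steel yields.
M_n = (A_s − A'_s) f_y (d − a/2) + A'_s f_y (d − d') = 394.8 × (28.5 − 5.692) + 103.2 × (28.5 − 2.3) = 9004.6 + 2703.8 = 11708.4 kip·in = 11708.4/12 = 975.70 kip·ft.

M_n ≈ 976 kip·ft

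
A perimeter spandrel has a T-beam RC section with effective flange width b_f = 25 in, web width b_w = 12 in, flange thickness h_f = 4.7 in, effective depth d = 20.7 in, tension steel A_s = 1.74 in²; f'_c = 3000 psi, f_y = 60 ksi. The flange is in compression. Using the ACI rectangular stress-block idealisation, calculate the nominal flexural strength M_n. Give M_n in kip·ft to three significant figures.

Tension: T = A_s f_y = 1.74 × 60 = 104.4 kips.
Try a within the flange: a = T/(0.85 f'_c b_f) = 104.4/(0.85 × 3 × 25) = 1.638 in.
Since a = 1.638 ≤ h_f = 4.7 in, the stress block lies entirely in the flange; analyse as a rectangular beam of width b_f.
M_n = T(d − a/2) = 104.4 × (20.7 − 0.819) = 2075.6 kip·in.
M_n = 2075.6/12 = 172.97 kip·ft.

M_n ≈ 173 kip·ft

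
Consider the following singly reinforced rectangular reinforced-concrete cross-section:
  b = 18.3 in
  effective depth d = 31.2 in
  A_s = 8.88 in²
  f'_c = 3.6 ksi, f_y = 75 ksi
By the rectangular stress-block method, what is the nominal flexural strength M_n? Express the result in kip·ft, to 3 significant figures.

M_n ≈ 1400 kip·ft

T = A_s f_y = 8.88 × 75 = 666 kips.
a = T/(0.85 f'_c b) = 666/(0.85 × 3.6 × 18.3) = 11.893 in.
M_n = T(d − a/2) = 666 × (31.2 − 5.9465) = 16818.8 kip·in = 16818.8/12 = 1401.57 kip·ft.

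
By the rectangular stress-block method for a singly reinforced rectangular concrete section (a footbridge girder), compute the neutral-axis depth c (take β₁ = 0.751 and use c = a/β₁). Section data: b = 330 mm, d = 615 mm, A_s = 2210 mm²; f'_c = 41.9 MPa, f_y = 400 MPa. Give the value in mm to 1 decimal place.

c ≈ 100.2 mm

T = A_s f_y = 2210 × 400 = 884000 N = 884 kN.
Setting C = 0.85 f'_c a b equal to T: a = 884000/(0.85 × 41.9 × 330) = 75.215 mm.
With β₁ = 0.751, c = a/β₁ = 75.215/0.751 = 100.2 mm.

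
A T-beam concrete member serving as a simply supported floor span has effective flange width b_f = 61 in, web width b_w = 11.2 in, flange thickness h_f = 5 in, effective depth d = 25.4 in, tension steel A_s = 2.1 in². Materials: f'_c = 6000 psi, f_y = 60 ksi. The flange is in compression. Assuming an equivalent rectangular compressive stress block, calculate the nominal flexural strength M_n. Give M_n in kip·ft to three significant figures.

M_n ≈ 265 kip·ft

Tension: T = A_s f_y = 2.1 × 60 = 126 kips.
Try a within the flange: a = T/(0.85 f'_c b_f) = 126/(0.85 × 6 × 61) = 0.405 in.
Since a = 0.405 ≤ h_f = 5 in, the stress block lies entirely in the flange; analyse as a rectangular beam of width b_f.
M_n = T(d − a/2) = 126 × (25.4 − 0.2025) = 3174.9 kip·in.
M_n = 3174.9/12 = 264.58 kip·ft.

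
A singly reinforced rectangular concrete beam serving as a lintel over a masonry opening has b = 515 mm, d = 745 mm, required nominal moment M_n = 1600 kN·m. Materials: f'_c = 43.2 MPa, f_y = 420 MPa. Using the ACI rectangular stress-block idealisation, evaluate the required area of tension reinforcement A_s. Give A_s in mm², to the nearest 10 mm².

With M_n = 0.85 f'_c a b (d − a/2), solve the quadratic for a:
a = d − √(d² − 2M_n/(0.85 f'_c b)) = 745 − √(745² − 2 × 1600×10⁶/(0.85 × 43.2 × 515)) = 123.86 mm.
A_s = 0.85 f'_c a b / f_y = 0.85 × 43.2 × 123.86 × 515 / 420 = 5576.9 mm².

A_s ≈ 5580 mm²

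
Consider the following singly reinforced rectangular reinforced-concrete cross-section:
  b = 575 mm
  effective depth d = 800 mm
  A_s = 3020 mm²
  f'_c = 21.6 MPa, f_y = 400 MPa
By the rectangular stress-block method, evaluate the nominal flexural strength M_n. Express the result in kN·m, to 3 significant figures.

M_n ≈ 897 kN·m

T = A_s f_y = 3020 × 400 = 1208000 N = 1208 kN.
From C = T: a = T/(0.85 f'_c b) = 1208000/(0.85 × 21.6 × 575) = 114.43 mm.
M_n = T(d − a/2) = 1208 kN × (800 − 57.215) mm = 897.28 kN·m.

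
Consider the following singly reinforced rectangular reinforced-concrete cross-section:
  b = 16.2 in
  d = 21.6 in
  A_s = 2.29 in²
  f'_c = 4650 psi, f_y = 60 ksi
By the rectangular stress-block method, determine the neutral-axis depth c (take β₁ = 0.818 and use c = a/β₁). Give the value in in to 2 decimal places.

T = A_s f_y = 2.29 × 60 = 137.4 kips.
a = T/(0.85 f'_c b) = 137.4/(0.85 × 4.65 × 16.2) = 2.1459 in.
With β₁ = 0.818, c = a/β₁ = 2.1459/0.818 = 2.62 in.

c ≈ 2.62 in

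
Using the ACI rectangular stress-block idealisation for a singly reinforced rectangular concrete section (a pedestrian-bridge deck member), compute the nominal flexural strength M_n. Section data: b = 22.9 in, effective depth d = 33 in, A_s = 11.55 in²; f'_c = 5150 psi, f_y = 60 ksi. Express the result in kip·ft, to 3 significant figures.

T = A_s f_y = 11.55 × 60 = 693 kips.
a = T/(0.85 f'_c b) = 693/(0.85 × 5.15 × 22.9) = 6.913 in.
M_n = T(d − a/2) = 693 × (33 − 3.4565) = 20473.6 kip·in = 20473.6/12 = 1706.13 kip·ft.

M_n ≈ 1710 kip·ft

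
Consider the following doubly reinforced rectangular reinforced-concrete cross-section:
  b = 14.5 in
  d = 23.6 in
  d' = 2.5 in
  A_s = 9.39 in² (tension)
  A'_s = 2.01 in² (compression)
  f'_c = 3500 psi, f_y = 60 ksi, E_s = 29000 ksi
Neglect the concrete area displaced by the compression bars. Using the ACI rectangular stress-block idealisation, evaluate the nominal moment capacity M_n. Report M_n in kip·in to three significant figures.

M_n ≈ 10700 kip·in

Assume both steels yield.
a = (A_s − A'_s) f_y/(0.85 f'_c b) = (9.39 − 2.01) × 60/(0.85 × 3.5 × 14.5) = 10.265 in.
c = a/β₁ = 10.265/0.85 = 12.076 in; ε'_s = 0.003(c − d')/c = 0.0024 ≥ ε_y = 0.0021, so the compression steel yields.
M_n = (A_s − A'_s) f_y (d − a/2) + A'_s f_y (d − d') = 442.8 × (23.6 − 5.1325) + 120.6 × (23.6 − 2.5) = 8177.4 + 2544.7 = 10722.1 kip·in.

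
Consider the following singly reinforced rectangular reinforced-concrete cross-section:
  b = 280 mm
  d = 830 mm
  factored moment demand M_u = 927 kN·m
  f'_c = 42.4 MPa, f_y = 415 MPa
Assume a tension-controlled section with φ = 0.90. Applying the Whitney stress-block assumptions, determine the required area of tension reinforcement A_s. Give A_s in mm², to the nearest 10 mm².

A_s ≈ 3250 mm²

M_n = M_u/φ = 927/0.90 = 1030 kN·m.
With M_n = 0.85 f'_c a b (d − a/2), solve the quadratic for a:
a = d − √(d² − 2M_n/(0.85 f'_c b)) = 830 − √(830² − 2 × 1030×10⁶/(0.85 × 42.4 × 280)) = 133.75 mm.
A_s = 0.85 f'_c a b / f_y = 0.85 × 42.4 × 133.75 × 280 / 415 = 3252.3 mm².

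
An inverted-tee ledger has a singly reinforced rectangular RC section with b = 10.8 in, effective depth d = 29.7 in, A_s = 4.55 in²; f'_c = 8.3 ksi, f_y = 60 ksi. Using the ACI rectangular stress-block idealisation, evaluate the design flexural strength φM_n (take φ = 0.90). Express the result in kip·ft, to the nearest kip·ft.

φM_n ≈ 571 kip·ft

T = A_s f_y = 4.55 × 60 = 273 kips.
a = T/(0.85 f'_c b) = 273/(0.85 × 8.3 × 10.8) = 3.583 in.
M_n = T(d − a/2) = 273 × (29.7 − 1.7915) = 7619.0 kip·in = 7619.0/12 = 634.92 kip·ft.
φM_n = 0.90 × 634.92 = 571.43 kip·ft.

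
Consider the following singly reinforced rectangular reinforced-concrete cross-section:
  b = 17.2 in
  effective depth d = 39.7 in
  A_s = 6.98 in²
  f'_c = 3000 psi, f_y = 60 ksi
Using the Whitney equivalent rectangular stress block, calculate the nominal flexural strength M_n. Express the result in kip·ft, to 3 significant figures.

T = A_s f_y = 6.98 × 60 = 418.8 kips.
a = T/(0.85 f'_c b) = 418.8/(0.85 × 3 × 17.2) = 9.549 in.
M_n = T(d − a/2) = 418.8 × (39.7 − 4.7745) = 14626.8 kip·in = 14626.8/12 = 1218.90 kip·ft.

M_n ≈ 1220 kip·ft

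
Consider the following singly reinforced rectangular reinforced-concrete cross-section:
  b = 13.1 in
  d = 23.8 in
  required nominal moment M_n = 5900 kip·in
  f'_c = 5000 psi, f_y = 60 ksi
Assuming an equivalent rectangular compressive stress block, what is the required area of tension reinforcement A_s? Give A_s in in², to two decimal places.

A_s ≈ 4.61 in²

From M_n = 0.85 f'_c a b (d − a/2):
a = d − √(d² − 2M_n/(0.85 f'_c b)) = 23.8 − √(23.8² − 2 × 5900/(0.85 × 5 × 13.1)) = 4.972 in.
A_s = 0.85 f'_c a b / f_y = 0.85 × 5 × 4.972 × 13.1 / 60 = 4.614 in².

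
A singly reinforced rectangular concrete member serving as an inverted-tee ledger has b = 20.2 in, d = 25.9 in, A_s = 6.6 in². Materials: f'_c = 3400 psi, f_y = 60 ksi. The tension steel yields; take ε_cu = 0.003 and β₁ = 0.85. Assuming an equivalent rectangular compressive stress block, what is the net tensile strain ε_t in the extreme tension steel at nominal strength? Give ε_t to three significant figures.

a = A_s f_y/(0.85 f'_c b) = 6.783 in.
β₁ = 0.85, so c = a/β₁ = 6.783/0.85 = 7.980 in.
From the linear strain diagram with ε_cu = 0.003: ε_t = 0.003 (d − c)/c = 0.003 × (25.9 − 7.980)/7.980 = 0.00674.
Since ε_t ≥ 0.005, the section is tension-controlled.

ε_t ≈ 0.00674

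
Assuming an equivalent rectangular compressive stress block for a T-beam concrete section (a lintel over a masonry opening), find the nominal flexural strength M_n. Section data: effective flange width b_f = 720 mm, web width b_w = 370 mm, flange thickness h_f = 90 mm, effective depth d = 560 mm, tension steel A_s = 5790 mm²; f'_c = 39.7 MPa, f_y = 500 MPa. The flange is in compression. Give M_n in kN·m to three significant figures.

M_n ≈ 1440 kN·m

Tension: T = A_s f_y = 5790 × 500 = 2895000 N.
Try a within the flange: a = T/(0.85 f'_c b_f) = 2895000/(0.85 × 39.7 × 720) = 119.15 mm.
a = 119.15 > h_f = 90 mm: the block extends into the web. Split into flange-overhang and web parts.
C_f = 0.85 f'_c (b_f − b_w) h_f = 0.85 × 39.7 × (720 − 370) × 90 = 1062968 N.
Remaining web compression depth: a_w = (T − C_f)/(0.85 f'_c b_w) = (2895000 − 1062968)/(0.85 × 39.7 × 370) = 146.73 mm.
M_n = C_f(d − h_f/2) + (T − C_f)(d − a_w/2) = 1062968 × (560 − 45) + 1832032 × (560 − 73.365) = 547.43 + 891.53 = 1438.96 × 10⁶ N·mm.
M_n = 1438.96 kN·m.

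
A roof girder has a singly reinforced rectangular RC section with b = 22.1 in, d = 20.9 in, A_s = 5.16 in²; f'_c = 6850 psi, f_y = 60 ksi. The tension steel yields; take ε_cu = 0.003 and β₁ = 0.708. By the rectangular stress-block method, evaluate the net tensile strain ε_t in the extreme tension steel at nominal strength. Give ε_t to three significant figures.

a = A_s f_y/(0.85 f'_c b) = 2.406 in.
β₁ = 0.708, so c = a/β₁ = 2.406/0.708 = 3.398 in.
From the linear strain diagram with ε_cu = 0.003: ε_t = 0.003 (d − c)/c = 0.003 × (20.9 − 3.398)/3.398 = 0.0155.
Since ε_t ≥ 0.005, the section is tension-controlled.

ε_t ≈ 0.0155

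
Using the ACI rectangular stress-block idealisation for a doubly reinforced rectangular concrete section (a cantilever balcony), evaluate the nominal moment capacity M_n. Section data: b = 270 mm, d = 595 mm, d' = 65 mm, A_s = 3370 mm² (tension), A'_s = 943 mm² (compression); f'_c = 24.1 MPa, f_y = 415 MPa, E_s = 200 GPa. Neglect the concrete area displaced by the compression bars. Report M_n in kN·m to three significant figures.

Assume both tension and compression steel yield.
Net tension couple steel: A_s − A'_s = 2427 mm².
a = (A_s − A'_s) f_y / (0.85 f'_c b) = 1007205/(0.85 × 24.1 × 270) = 182.10 mm.
c = a/β₁ = 182.10/0.85 = 214.24 mm; ε'_s = 0.003(c − d')/c = 0.0021 ≥ f_y/E_s = 0.0021, so compression steel does yield.
M_n = (A_s − A'_s) f_y (d − a/2) + A'_s f_y (d − d') = [1007205 × (595 − 91.05) + 391345 × (595 − 65)] × 10⁻⁶ = 507.58 + 207.41 = 714.99 kN·m.

M_n ≈ 715 kN·m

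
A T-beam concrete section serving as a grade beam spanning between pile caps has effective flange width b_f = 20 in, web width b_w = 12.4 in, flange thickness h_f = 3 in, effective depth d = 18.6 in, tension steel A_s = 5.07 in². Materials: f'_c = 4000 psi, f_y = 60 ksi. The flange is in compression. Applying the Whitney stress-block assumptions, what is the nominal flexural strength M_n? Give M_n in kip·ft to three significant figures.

Tension: T = A_s f_y = 5.07 × 60 = 304.2 kips.
Try a within the flange: a = T/(0.85 f'_c b_f) = 304.2/(0.85 × 4 × 20) = 4.474 in.
a = 4.474 > h_f = 3 in: the block extends into the web. Split into flange-overhang and web parts.
C_f = 0.85 f'_c (b_f − b_w) h_f = 0.85 × 4 × (20 − 12.4) × 3 = 77.5 kips.
Remaining web compression depth: a_w = (T − C_f)/(0.85 f'_c b_w) = (304.2 − 77.5)/(0.85 × 4 × 12.4) = 5.377 in.
M_n = C_f(d − h_f/2) + (T − C_f)(d − a_w/2) = 77.5 × (18.6 − 1.5) + 226.7 × (18.6 − 2.6885) = 1325.3 + 3607.1 = 4932.4 kip·in.
M_n = 4932.4/12 = 411.03 kip·ft.

M_n ≈ 411 kip·ft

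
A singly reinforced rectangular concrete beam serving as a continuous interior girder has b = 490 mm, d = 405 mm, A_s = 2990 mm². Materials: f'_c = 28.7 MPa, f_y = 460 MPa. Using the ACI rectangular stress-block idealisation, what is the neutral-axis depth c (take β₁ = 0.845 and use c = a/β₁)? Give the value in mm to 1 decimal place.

c ≈ 136.2 mm

T = A_s f_y = 2990 × 460 = 1375400 N = 1375.4 kN.
Setting C = 0.85 f'_c a b equal to T: a = 1375400/(0.85 × 28.7 × 490) = 115.062 mm.
With β₁ = 0.845, c = a/β₁ = 115.062/0.845 = 136.2 mm.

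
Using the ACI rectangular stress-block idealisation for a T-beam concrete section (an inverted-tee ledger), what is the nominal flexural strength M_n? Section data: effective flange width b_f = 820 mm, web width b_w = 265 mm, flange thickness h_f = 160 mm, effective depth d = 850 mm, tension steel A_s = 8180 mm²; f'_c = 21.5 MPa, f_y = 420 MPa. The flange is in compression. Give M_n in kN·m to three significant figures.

M_n ≈ 2450 kN·m

Tension: T = A_s f_y = 8180 × 420 = 3435600 N.
Try a within the flange: a = T/(0.85 f'_c b_f) = 3435600/(0.85 × 21.5 × 820) = 229.26 mm.
a = 229.26 > h_f = 160 mm: the block extends into the web. Split into flange-overhang and web parts.
C_f = 0.85 f'_c (b_f − b_w) h_f = 0.85 × 21.5 × (820 − 265) × 160 = 1622820 N.
Remaining web compression depth: a_w = (T − C_f)/(0.85 f'_c b_w) = (3435600 − 1622820)/(0.85 × 21.5 × 265) = 374.32 mm.
M_n = C_f(d − h_f/2) + (T − C_f)(d − a_w/2) = 1622820 × (850 − 80) + 1812780 × (850 − 187.16) = 1249.57 + 1201.58 = 2451.15 × 10⁶ N·mm.
M_n = 2451.15 kN·m.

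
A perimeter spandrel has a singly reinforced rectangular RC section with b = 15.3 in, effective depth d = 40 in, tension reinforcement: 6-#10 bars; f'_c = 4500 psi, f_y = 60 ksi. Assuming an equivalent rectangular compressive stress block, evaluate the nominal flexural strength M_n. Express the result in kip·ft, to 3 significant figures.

A_s = 6 × 1.27 = 7.62 in².
T = A_s f_y = 7.62 × 60 = 457.2 kips.
a = T/(0.85 f'_c b) = 457.2/(0.85 × 4.5 × 15.3) = 7.812 in.
M_n = T(d − a/2) = 457.2 × (40 − 3.906) = 16502.2 kip·in = 16502.2/12 = 1375.18 kip·ft.

M_n ≈ 1380 kip·ft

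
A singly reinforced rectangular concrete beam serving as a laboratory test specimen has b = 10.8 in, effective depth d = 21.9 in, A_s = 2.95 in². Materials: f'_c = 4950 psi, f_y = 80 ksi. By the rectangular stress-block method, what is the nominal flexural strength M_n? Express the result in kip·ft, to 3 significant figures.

M_n ≈ 380 kip·ft

T = A_s f_y = 2.95 × 80 = 236 kips.
a = T/(0.85 f'_c b) = 236/(0.85 × 4.95 × 10.8) = 5.194 in.
M_n = T(d − a/2) = 236 × (21.9 − 2.597) = 4555.5 kip·in = 4555.5/12 = 379.63 kip·ft.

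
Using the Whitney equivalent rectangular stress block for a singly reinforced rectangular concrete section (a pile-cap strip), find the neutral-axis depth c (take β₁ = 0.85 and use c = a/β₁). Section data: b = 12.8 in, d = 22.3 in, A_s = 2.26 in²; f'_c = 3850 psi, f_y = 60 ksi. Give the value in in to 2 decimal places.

c ≈ 3.81 in

T = A_s f_y = 2.26 × 60 = 135.6 kips.
a = T/(0.85 f'_c b) = 135.6/(0.85 × 3.85 × 12.8) = 3.2372 in.
With β₁ = 0.85, c = a/β₁ = 3.2372/0.85 = 3.81 in.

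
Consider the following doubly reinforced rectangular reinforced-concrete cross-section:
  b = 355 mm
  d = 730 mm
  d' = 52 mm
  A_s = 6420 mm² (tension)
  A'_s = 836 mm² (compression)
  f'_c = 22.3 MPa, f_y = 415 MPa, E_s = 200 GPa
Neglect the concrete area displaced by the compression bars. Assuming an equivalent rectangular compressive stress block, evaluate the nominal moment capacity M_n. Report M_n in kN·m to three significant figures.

Assume both tension and compression steel yield.
Net tension couple steel: A_s − A'_s = 5584 mm².
a = (A_s − A'_s) f_y / (0.85 f'_c b) = 2317360/(0.85 × 22.3 × 355) = 344.38 mm.
c = a/β₁ = 344.38/0.85 = 405.15 mm; ε'_s = 0.003(c − d')/c = 0.0026 ≥ f_y/E_s = 0.0021, so compression steel does yield.
M_n = (A_s − A'_s) f_y (d − a/2) + A'_s f_y (d − d') = [2317360 × (730 − 172.19) + 346940 × (730 − 52)] × 10⁻⁶ = 1292.65 + 235.23 = 1527.88 kN·m.

M_n ≈ 1530 kN·m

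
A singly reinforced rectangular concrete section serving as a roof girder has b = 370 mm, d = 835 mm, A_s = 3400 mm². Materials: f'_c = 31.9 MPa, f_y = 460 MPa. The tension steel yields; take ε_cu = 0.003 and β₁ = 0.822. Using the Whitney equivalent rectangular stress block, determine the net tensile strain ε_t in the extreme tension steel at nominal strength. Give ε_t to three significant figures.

a = A_s f_y/(0.85 f'_c b) = 155.89 mm.
β₁ = 0.822, so c = a/β₁ = 155.89/0.822 = 189.65 mm.
From the linear strain diagram with ε_cu = 0.003: ε_t = 0.003 (d − c)/c = 0.003 × (835 − 189.65)/189.65 = 0.0102.
Since ε_t ≥ 0.005, the section is tension-controlled.

ε_t ≈ 0.0102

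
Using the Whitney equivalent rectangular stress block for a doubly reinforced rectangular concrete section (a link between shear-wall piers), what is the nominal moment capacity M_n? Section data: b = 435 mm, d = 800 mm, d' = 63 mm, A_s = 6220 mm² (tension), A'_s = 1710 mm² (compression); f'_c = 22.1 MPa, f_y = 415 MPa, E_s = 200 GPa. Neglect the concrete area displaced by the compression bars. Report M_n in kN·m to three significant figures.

Assume both tension and compression steel yield.
Net tension couple steel: A_s − A'_s = 4510 mm².
a = (A_s − A'_s) f_y / (0.85 f'_c b) = 1871650/(0.85 × 22.1 × 435) = 229.05 mm.
c = a/β₁ = 229.05/0.85 = 269.47 mm; ε'_s = 0.003(c − d')/c = 0.0023 ≥ f_y/E_s = 0.0021, so compression steel does yield.
M_n = (A_s − A'_s) f_y (d − a/2) + A'_s f_y (d − d') = [1871650 × (800 − 114.525) + 709650 × (800 − 63)] × 10⁻⁶ = 1282.97 + 523.01 = 1805.98 kN·m.

M_n ≈ 1810 kN·m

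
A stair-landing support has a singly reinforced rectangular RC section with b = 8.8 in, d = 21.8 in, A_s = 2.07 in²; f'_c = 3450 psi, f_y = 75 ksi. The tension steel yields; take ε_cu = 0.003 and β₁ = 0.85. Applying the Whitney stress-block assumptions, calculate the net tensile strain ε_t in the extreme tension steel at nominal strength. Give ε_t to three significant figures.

ε_t ≈ 0.00624

a = A_s f_y/(0.85 f'_c b) = 6.016 in.
β₁ = 0.85, so c = a/β₁ = 6.016/0.85 = 7.078 in.
From the linear strain diagram with ε_cu = 0.003: ε_t = 0.003 (d − c)/c = 0.003 × (21.8 − 7.078)/7.078 = 0.00624.
Since ε_t ≥ 0.005, the section is tension-controlled.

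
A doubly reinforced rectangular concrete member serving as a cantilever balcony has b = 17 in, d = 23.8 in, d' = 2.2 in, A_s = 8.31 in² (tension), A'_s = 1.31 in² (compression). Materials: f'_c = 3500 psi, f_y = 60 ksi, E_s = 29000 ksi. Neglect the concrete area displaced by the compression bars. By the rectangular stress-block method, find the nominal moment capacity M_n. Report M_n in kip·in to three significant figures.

Assume both steels yield.
a = (A_s − A'_s) f_y/(0.85 f'_c b) = (8.31 − 1.31) × 60/(0.85 × 3.5 × 17) = 8.304 in.
c = a/β₁ = 8.304/0.85 = 9.769 in; ε'_s = 0.003(c − d')/c = 0.0023 ≥ ε_y = 0.0021, so the compression steel yields.
M_n = (A_s − A'_s) f_y (d − a/2) + A'_s f_y (d − d') = 420 × (23.8 − 4.152) + 78.6 × (23.8 − 2.2) = 8252.2 + 1697.8 = 9950.0 kip·in.

M_n ≈ 9950 kip·in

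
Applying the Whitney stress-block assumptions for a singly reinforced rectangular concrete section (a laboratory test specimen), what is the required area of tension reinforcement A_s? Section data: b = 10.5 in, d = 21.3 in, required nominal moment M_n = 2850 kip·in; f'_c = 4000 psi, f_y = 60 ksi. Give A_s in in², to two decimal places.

From M_n = 0.85 f'_c a b (d − a/2):
a = d − √(d² − 2M_n/(0.85 f'_c b)) = 21.3 − √(21.3² − 2 × 2850/(0.85 × 4 × 10.5)) = 4.153 in.
A_s = 0.85 f'_c a b / f_y = 0.85 × 4 × 4.153 × 10.5 / 60 = 2.471 in².

A_s ≈ 2.47 in²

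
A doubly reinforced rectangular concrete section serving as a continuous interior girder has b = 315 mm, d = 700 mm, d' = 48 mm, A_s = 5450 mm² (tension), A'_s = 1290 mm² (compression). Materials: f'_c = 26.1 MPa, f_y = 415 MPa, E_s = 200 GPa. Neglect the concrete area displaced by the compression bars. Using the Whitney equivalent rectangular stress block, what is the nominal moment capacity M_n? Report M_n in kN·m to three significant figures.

M_n ≈ 1340 kN·m

Assume both tension and compression steel yield.
Net tension couple steel: A_s − A'_s = 4160 mm².
a = (A_s − A'_s) f_y / (0.85 f'_c b) = 1726400/(0.85 × 26.1 × 315) = 247.04 mm.
c = a/β₁ = 247.04/0.85 = 290.64 mm; ε'_s = 0.003(c − d')/c = 0.0025 ≥ f_y/E_s = 0.0021, so compression steel does yield.
M_n = (A_s − A'_s) f_y (d − a/2) + A'_s f_y (d − d') = [1726400 × (700 − 123.52) + 535350 × (700 − 48)] × 10⁻⁶ = 995.24 + 349.05 = 1344.29 kN·m.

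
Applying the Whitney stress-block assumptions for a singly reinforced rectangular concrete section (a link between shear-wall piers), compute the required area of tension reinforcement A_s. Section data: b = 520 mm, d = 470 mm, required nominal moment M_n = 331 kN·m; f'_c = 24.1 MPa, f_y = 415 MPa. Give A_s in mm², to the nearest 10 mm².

A_s ≈ 1840 mm²

With M_n = 0.85 f'_c a b (d − a/2), solve the quadratic for a:
a = d − √(d² − 2M_n/(0.85 f'_c b)) = 470 − √(470² − 2 × 331×10⁶/(0.85 × 24.1 × 520)) = 71.56 mm.
A_s = 0.85 f'_c a b / f_y = 0.85 × 24.1 × 71.56 × 520 / 415 = 1836.8 mm².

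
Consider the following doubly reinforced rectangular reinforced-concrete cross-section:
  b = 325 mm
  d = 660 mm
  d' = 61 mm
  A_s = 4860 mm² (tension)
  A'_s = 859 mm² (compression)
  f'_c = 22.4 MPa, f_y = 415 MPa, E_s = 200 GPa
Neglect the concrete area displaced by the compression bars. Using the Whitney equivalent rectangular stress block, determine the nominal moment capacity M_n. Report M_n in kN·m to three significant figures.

Assume both tension and compression steel yield.
Net tension couple steel: A_s − A'_s = 4001 mm².
a = (A_s − A'_s) f_y / (0.85 f'_c b) = 1660415/(0.85 × 22.4 × 325) = 268.33 mm.
c = a/β₁ = 268.33/0.85 = 315.68 mm; ε'_s = 0.003(c − d')/c = 0.0024 ≥ f_y/E_s = 0.0021, so compression steel does yield.
M_n = (A_s − A'_s) f_y (d − a/2) + A'_s f_y (d − d') = [1660415 × (660 − 134.165) + 356485 × (660 − 61)] × 10⁻⁶ = 873.10 + 213.53 = 1086.63 kN·m.

M_n ≈ 1090 kN·m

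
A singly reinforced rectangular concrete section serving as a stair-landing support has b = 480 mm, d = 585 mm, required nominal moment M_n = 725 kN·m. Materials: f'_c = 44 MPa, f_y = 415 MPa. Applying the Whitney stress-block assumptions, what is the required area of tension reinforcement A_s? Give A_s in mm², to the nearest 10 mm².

A_s ≈ 3190 mm²

With M_n = 0.85 f'_c a b (d − a/2), solve the quadratic for a:
a = d − √(d² − 2M_n/(0.85 f'_c b)) = 585 − √(585² − 2 × 725×10⁶/(0.85 × 44 × 480)) = 73.67 mm.
A_s = 0.85 f'_c a b / f_y = 0.85 × 44 × 73.67 × 480 / 415 = 3186.8 mm².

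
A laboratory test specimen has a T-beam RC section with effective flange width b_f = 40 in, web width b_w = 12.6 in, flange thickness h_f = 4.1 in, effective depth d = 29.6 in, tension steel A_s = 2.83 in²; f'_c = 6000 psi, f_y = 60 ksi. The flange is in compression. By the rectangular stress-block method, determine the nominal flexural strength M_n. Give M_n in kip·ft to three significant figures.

Tension: T = A_s f_y = 2.83 × 60 = 169.8 kips.
Try a within the flange: a = T/(0.85 f'_c b_f) = 169.8/(0.85 × 6 × 40) = 0.832 in.
Since a = 0.832 ≤ h_f = 4.1 in, the stress block lies entirely in the flange; analyse as a rectangular beam of width b_f.
M_n = T(d − a/2) = 169.8 × (29.6 − 0.416) = 4955.4 kip·in.
M_n = 4955.4/12 = 412.95 kip·ft.

M_n ≈ 413 kip·ft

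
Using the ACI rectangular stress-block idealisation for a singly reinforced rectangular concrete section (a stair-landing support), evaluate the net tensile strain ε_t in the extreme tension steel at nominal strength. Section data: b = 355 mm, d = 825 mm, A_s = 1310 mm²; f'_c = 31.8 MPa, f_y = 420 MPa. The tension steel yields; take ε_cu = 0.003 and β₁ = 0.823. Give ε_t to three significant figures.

a = A_s f_y/(0.85 f'_c b) = 57.34 mm.
β₁ = 0.823, so c = a/β₁ = 57.34/0.823 = 69.67 mm.
From the linear strain diagram with ε_cu = 0.003: ε_t = 0.003 (d − c)/c = 0.003 × (825 − 69.67)/69.67 = 0.0325.
Since ε_t ≥ 0.005, the section is tension-controlled.

ε_t ≈ 0.0325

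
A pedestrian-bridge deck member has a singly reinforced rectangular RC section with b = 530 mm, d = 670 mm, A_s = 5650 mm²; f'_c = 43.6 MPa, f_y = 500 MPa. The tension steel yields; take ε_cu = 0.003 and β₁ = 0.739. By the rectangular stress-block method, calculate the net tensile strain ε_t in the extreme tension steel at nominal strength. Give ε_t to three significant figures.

ε_t ≈ 0.00733

a = A_s f_y/(0.85 f'_c b) = 143.83 mm.
β₁ = 0.739, so c = a/β₁ = 143.83/0.739 = 194.63 mm.
From the linear strain diagram with ε_cu = 0.003: ε_t = 0.003 (d − c)/c = 0.003 × (670 − 194.63)/194.63 = 0.00733.
Since ε_t ≥ 0.005, the section is tension-controlled.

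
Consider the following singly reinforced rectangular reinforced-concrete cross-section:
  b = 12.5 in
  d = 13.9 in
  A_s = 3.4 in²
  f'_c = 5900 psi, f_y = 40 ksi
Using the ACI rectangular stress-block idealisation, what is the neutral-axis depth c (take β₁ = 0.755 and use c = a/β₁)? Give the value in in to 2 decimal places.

T = A_s f_y = 3.4 × 40 = 136 kips.
a = T/(0.85 f'_c b) = 136/(0.85 × 5.9 × 12.5) = 2.1695 in.
With β₁ = 0.755, c = a/β₁ = 2.1695/0.755 = 2.87 in.

c ≈ 2.87 in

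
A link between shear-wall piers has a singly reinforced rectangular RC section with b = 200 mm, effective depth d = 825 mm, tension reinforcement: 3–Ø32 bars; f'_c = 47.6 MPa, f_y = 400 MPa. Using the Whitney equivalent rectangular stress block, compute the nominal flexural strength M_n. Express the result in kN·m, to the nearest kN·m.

M_n ≈ 738 kN·m

A_s = 3 × 804 = 2412 mm².
T = A_s f_y = 2412 × 400 = 964800 N = 964.8 kN.
From C = T: a = T/(0.85 f'_c b) = 964800/(0.85 × 47.6 × 200) = 119.23 mm.
M_n = T(d − a/2) = 964.8 kN × (825 − 59.615) mm = 738.44 kN·m.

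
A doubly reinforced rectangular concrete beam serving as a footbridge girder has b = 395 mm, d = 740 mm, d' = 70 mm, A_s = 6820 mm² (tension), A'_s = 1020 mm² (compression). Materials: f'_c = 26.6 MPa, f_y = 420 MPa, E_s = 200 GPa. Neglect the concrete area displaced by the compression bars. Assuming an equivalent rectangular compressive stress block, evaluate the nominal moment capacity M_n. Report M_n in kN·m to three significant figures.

M_n ≈ 1760 kN·m

Assume both tension and compression steel yield.
Net tension couple steel: A_s − A'_s = 5800 mm².
a = (A_s − A'_s) f_y / (0.85 f'_c b) = 2436000/(0.85 × 26.6 × 395) = 272.76 mm.
c = a/β₁ = 272.76/0.85 = 320.89 mm; ε'_s = 0.003(c − d')/c = 0.0023 ≥ f_y/E_s = 0.0021, so compression steel does yield.
M_n = (A_s − A'_s) f_y (d − a/2) + A'_s f_y (d − d') = [2436000 × (740 − 136.38) + 428400 × (740 − 70)] × 10⁻⁶ = 1470.42 + 287.03 = 1757.45 kN·m.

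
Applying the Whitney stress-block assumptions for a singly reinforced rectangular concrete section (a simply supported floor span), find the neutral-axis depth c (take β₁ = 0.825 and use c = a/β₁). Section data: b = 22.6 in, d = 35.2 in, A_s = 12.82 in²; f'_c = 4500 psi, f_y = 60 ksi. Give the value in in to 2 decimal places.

c ≈ 10.79 in

T = A_s f_y = 12.82 × 60 = 769.2 kips.
a = T/(0.85 f'_c b) = 769.2/(0.85 × 4.5 × 22.6) = 8.8981 in.
With β₁ = 0.825, c = a/β₁ = 8.8981/0.825 = 10.79 in.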